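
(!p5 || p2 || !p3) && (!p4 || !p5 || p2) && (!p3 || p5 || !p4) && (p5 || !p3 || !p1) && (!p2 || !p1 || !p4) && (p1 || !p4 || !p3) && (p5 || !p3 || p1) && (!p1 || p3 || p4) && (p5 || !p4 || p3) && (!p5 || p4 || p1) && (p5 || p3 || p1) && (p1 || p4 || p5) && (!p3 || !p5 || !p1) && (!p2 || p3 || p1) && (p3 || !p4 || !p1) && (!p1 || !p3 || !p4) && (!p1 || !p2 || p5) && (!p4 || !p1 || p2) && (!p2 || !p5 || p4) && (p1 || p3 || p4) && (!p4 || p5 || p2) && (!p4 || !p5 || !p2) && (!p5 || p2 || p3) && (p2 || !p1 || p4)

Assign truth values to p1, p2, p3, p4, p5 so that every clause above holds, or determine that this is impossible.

Suppose p5 = false.
Suppose p3 = false.
(!p4) alone gives p4 = false.
(!p1) alone gives p1 = false.
But (p1) is also a unit clause — contradiction.
That branch fails; take p3 = true instead.
(!p4) alone gives p4 = false.
(!p1) alone gives p1 = false.
But (p1) is also a unit clause — contradiction.
Neither p3 = true nor p3 = false works.
That branch fails; take p5 = true instead.
Suppose p2 = true.
(p4) alone gives p4 = true.
But (!p4) is also a unit clause — contradiction.
That branch fails; take p2 = false instead.
(!p3) alone gives p3 = false.
But (p3) is also a unit clause — contradiction.
Neither p2 = true nor p2 = false works.
Neither p5 = true nor p5 = false works.

UNSATISFIABLE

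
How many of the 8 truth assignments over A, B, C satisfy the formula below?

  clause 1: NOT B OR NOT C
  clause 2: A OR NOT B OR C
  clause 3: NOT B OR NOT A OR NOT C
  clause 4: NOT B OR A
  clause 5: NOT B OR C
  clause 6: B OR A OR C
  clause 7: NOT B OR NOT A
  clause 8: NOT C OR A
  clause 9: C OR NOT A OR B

There are 2^3 = 8 truth assignments over (A, B, C).
Split on B. With B = true, the clauses containing B are satisfied and NOT B drops from the rest; 0 of the 2^2 = 4 assignments to the other variables satisfy what remains.
With B = false, by the same count on the reduced clause set, 1 assignment works.
(One model: A=T, B=F, C=T.)
Total: 0 + 1 = 1.

1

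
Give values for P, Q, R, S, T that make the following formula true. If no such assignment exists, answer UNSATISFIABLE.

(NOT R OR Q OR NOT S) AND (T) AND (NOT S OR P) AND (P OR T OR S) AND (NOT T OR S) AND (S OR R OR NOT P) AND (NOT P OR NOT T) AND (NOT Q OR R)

UNSATISFIABLE

From the singleton clause (T), T = true.
From the singleton clause (S), S = true.
From the singleton clause (P), P = true.
Now (NOT P) is unsatisfied and unit — conflict.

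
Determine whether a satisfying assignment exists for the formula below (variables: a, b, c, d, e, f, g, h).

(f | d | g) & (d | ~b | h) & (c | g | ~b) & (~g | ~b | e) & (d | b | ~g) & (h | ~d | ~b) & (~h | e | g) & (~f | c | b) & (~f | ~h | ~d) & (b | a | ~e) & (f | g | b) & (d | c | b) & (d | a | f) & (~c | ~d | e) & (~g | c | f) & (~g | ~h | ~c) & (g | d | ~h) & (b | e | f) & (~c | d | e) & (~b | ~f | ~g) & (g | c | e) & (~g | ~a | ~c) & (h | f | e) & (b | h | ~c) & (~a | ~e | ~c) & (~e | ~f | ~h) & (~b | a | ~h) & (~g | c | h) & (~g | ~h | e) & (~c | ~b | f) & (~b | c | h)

Unsatisfiable

Branch on f: set f = 1.
Branch on c: set c = 1.
Branch on h: set h = 0.
The clause (b) is unit, so b = 1.
The clause (d) is unit, so d = 1.
But (~d) is also a unit clause — contradiction.
Undo h and try h = 1.
The clause (~d) is unit, so d = 0.
The clause (~g) is unit, so g = 0.
But (g) is also a unit clause — contradiction.
Neither h = 1 nor h = 0 works.
Undo c and try c = 0.
The clause (b) is unit, so b = 1.
The clause (g) is unit, so g = 1.
But (~g) is also a unit clause — contradiction.
Neither c = 1 nor c = 0 works.
Undo f and try f = 0.
Branch on d: set d = 1.
Branch on h: set h = 1.
Branch on e: set e = 1.
Branch on b: set b = 1.
The clause (a) is unit, so a = 1.
The clause (~c) is unit, so c = 0.
The clause (g) is unit, so g = 1.
But (~g) is also a unit clause — contradiction.
Undo b and try b = 0.
The clause (a) is unit, so a = 1.
The clause (g) is unit, so g = 1.
The clause (c) is unit, so c = 1.
But (~c) is also a unit clause — contradiction.
Neither b = 1 nor b = 0 works.
Undo e and try e = 0.
The clause (g) is unit, so g = 1.
But (~g) is also a unit clause — contradiction.
Neither e = 1 nor e = 0 works.
Undo h and try h = 0.
The clause (~b) is unit, so b = 0.
The clause (g) is unit, so g = 1.
The clause (c) is unit, so c = 1.
But (~c) is also a unit clause — contradiction.
Neither h = 1 nor h = 0 works.
Undo d and try d = 0.
The clause (g) is unit, so g = 1.
The clause (b) is unit, so b = 1.
The clause (h) is unit, so h = 1.
The clause (e) is unit, so e = 1.
The clause (a) is unit, so a = 1.
The clause (c) is unit, so c = 1.
But (~c) is also a unit clause — contradiction.
Neither d = 1 nor d = 0 works.
Neither f = 1 nor f = 0 works.
No assignment satisfies every clause.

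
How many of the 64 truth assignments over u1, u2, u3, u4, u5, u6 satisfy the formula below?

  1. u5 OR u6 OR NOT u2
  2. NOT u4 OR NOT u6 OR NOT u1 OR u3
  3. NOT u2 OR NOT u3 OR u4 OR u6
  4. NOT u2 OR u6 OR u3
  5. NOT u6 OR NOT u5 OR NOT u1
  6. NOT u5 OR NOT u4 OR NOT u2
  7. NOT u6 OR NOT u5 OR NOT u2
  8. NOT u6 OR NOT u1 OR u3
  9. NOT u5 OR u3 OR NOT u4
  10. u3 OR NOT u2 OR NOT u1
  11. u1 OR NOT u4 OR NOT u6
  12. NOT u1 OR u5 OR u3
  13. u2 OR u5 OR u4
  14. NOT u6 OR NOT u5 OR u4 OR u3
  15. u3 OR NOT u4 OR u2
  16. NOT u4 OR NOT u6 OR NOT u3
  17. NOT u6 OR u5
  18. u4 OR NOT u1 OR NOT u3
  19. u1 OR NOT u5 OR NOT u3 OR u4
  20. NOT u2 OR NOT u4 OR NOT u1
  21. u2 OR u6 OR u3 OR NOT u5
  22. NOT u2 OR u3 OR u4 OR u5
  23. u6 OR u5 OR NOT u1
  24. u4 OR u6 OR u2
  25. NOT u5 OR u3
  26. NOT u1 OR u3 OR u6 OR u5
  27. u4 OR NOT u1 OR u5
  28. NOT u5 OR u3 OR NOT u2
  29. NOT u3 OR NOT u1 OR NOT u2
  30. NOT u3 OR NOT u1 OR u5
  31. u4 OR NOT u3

There are 2^6 = 64 truth assignments over (u1, u2, u3, u4, u5, u6).
Split on u3. With u3 = true, the clauses containing u3 are satisfied and NOT u3 drops from the rest; 3 of the 2^5 = 32 assignments to the other variables satisfy what remains.
With u3 = false, by the same count on the reduced clause set, 0 assignments work.
(One model: u1=F, u2=F, u3=T, u4=T, u5=F, u6=F.)
Total: 3 + 0 = 3.

3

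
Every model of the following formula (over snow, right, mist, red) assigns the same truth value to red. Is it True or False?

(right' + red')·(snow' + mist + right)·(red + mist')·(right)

Suppose red = 1.
(right') alone gives right = 0.
Now (right) is unsatisfied and unit — conflict.
So every satisfying assignment has red = False.

False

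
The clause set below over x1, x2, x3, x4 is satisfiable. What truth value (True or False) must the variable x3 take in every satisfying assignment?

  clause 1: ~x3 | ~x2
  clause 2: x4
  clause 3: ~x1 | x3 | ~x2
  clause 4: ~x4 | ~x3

False

Suppose x3 = 1.
From the singleton clause (~x2), x2 = 0.
From the singleton clause (x4), x4 = 1.
That conflicts with the unit clause (~x4).
So every satisfying assignment has x3 = False.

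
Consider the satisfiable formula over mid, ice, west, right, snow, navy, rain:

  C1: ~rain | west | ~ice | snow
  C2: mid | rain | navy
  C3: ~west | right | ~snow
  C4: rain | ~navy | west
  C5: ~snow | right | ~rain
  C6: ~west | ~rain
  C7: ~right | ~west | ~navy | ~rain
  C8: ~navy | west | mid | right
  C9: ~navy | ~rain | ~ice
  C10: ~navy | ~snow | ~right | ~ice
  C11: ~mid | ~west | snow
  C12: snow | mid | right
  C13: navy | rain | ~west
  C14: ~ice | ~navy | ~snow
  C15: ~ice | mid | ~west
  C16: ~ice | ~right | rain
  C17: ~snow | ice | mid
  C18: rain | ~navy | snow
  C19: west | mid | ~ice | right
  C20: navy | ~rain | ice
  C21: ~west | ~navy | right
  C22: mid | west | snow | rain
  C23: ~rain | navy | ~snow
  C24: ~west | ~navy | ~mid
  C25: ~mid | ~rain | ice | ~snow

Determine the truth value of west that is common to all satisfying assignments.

Suppose west = 1.
From the singleton clause (~rain), rain = 0.
From the singleton clause (navy), navy = 1.
From the singleton clause (snow), snow = 1.
From the singleton clause (right), right = 1.
From the singleton clause (~ice), ice = 0.
From the singleton clause (mid), mid = 1.
That conflicts with the unit clause (~mid).
So every satisfying assignment has west = False.

False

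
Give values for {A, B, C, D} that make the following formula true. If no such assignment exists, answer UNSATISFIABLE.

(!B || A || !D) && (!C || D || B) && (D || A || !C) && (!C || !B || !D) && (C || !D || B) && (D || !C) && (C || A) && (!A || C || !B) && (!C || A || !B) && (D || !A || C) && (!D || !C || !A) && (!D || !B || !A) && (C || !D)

Branch on D: set D = true.
The clause (C) is unit, so C = true.
The clause (!B) is unit, so B = false.
The clause (!A) is unit, so A = false.
This assignment satisfies each clause.

A: false, B: false, C: true, D: true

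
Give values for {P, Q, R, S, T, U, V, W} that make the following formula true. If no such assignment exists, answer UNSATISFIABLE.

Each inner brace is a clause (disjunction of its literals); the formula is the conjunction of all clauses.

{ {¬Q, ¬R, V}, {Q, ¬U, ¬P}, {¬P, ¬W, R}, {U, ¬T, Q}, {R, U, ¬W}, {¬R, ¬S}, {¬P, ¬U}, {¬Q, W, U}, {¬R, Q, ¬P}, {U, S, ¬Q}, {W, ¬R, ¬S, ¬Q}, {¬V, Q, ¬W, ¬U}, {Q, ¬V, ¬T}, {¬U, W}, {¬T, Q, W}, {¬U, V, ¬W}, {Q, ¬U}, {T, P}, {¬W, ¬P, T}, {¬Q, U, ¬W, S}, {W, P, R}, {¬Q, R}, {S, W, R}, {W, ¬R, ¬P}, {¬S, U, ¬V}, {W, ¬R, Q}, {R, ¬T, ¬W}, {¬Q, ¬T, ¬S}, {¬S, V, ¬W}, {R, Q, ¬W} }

Suppose R = False.
(¬Q) alone gives Q = False.
(¬U) alone gives U = False.
(¬T) alone gives T = False.
(¬W) alone gives W = False.
(P) alone gives P = True.
(S) alone gives S = True.
(¬V) alone gives V = False.
Every clause now holds.

P: True, Q: False, R: False, S: True, T: False, U: False, V: False, W: False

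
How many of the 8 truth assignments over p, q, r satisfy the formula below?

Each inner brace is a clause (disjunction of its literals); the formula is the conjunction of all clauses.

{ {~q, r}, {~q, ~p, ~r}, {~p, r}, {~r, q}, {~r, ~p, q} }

2

There are 2^3 = 8 truth assignments over (p, q, r).
Split on r. With r = 1, the clauses containing r are satisfied and ~r drops from the rest; 1 of the 2^2 = 4 assignments to the other variables satisfy what remains.
With r = 0, by the same count on the reduced clause set, 1 assignment works.
(One model: p=F, q=F, r=F.)
Total: 1 + 1 = 2.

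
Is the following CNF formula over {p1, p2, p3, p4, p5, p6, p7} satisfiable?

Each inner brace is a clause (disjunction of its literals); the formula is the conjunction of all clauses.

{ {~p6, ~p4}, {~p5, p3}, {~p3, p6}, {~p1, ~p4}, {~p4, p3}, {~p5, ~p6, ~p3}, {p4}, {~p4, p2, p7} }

Unsatisfiable

(p4) alone gives p4 = 1.
(~p6) alone gives p6 = 0.
(~p3) alone gives p3 = 0.
But (p3) is also a unit clause — contradiction.
No assignment satisfies every clause.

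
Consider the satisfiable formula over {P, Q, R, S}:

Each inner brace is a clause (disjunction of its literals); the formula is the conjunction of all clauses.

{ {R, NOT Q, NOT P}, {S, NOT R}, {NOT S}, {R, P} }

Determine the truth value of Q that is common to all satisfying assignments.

False

Suppose Q = true.
(NOT S) alone gives S = false.
(NOT R) alone gives R = false.
(NOT P) alone gives P = false.
Now (P) is unsatisfied and unit — conflict.
So every satisfying assignment has Q = False.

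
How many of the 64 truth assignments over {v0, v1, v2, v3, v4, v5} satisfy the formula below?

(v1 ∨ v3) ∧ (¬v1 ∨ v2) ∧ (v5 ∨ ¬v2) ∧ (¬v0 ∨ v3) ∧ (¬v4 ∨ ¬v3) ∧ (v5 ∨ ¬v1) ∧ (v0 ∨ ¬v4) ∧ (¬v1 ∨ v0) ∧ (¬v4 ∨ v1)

7

There are 2^6 = 64 truth assignments over (v0, v1, v2, v3, v4, v5).
Split on v4. With v4 = True, the clauses containing v4 are satisfied and ¬v4 drops from the rest; 0 of the 2^5 = 32 assignments to the other variables satisfy what remains.
With v4 = False, by the same count on the reduced clause set, 7 assignments work.
Total: 0 + 7 = 7.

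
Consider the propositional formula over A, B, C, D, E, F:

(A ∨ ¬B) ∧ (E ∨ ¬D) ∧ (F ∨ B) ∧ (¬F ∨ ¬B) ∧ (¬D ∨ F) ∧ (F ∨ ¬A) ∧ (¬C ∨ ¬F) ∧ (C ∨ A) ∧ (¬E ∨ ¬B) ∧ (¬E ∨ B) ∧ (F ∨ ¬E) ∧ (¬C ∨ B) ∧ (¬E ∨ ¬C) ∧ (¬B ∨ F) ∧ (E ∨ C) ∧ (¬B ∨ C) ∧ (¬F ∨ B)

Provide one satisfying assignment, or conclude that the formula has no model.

UNSATISFIABLE

Case A = True:
(F) alone gives F = True.
(¬B) alone gives B = False.
But (B) is also a unit clause — contradiction.
Backtrack on A: now try A = False.
(¬B) alone gives B = False.
(F) alone gives F = True.
But (¬F) is also a unit clause — contradiction.
Neither A = True nor A = False works.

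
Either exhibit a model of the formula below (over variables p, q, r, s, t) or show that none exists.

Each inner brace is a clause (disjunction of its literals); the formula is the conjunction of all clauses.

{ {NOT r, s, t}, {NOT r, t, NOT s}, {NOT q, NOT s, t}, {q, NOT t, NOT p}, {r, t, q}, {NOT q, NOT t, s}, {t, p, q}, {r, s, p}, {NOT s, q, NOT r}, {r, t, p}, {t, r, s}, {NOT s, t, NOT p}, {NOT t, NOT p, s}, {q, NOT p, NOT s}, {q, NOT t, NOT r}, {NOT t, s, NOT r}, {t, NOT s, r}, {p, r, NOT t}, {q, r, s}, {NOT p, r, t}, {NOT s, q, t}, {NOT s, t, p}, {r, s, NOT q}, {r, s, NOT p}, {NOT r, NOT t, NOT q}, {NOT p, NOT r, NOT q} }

Try r = false.
Try t = true.
Unit clause (p) forces p = true.
Unit clause (q) forces q = true.
Unit clause (s) forces s = true.
This assignment satisfies each clause.

p: true, q: true, r: false, s: true, t: true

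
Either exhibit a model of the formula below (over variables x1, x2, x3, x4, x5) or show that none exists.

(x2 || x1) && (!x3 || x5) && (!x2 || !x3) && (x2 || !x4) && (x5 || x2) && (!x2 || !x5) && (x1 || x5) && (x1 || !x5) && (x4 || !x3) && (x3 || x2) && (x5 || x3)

UNSATISFIABLE

Case x2 = true:
(!x3) alone gives x3 = false.
(!x5) alone gives x5 = false.
Now (x5) is unsatisfied and unit — conflict.
Backtrack on x2: now try x2 = false.
(x1) alone gives x1 = true.
(!x4) alone gives x4 = false.
(x5) alone gives x5 = true.
(!x3) alone gives x3 = false.
Now (x3) is unsatisfied and unit — conflict.
Both values of x2 lead to a conflict.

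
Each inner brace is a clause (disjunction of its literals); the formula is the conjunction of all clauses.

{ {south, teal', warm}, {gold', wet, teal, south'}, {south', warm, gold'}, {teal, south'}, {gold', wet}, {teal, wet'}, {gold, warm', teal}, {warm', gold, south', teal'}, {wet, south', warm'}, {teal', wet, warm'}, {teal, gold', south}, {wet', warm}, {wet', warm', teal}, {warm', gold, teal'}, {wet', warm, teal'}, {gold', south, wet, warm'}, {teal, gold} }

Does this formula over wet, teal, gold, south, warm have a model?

Case teal = 1:
Case south = 1:
Case warm = 0:
(gold') alone gives gold = 0.
(wet') alone gives wet = 0.
All clauses are satisfied.
A satisfying assignment: wet=0,  teal=1,  gold=0,  south=1,  warm=0.

Satisfiable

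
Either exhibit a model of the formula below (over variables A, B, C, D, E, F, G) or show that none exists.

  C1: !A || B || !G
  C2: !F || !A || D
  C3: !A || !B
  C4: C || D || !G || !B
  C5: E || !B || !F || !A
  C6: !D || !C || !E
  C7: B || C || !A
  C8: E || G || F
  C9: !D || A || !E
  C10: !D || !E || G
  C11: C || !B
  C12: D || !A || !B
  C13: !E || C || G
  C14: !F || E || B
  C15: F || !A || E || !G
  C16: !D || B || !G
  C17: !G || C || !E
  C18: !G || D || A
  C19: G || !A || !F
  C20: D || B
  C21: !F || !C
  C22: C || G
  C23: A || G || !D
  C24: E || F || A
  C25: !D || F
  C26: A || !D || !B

Case A = false:
Case D = false:
From the singleton clause (!G), G = false.
From the singleton clause (B), B = true.
From the singleton clause (C), C = true.
From the singleton clause (!F), F = false.
From the singleton clause (E), E = true.
Every clause now holds.

A: false; B: true; C: true; D: false; E: true; F: false; G: false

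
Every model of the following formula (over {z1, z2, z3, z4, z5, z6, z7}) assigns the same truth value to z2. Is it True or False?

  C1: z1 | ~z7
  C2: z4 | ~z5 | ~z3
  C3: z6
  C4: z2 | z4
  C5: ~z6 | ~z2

False

Suppose z2 = 1.
(z6) alone gives z6 = 1.
That conflicts with the unit clause (~z6).
So every satisfying assignment has z2 = False.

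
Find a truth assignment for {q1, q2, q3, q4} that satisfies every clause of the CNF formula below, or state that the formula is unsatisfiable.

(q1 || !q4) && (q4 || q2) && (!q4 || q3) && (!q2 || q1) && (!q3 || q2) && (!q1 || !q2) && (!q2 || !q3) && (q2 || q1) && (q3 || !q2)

UNSATISFIABLE

Branch on q1: set q1 = true.
Unit clause (!q2) forces q2 = false.
Unit clause (q4) forces q4 = true.
Unit clause (q3) forces q3 = true.
Now (!q3) is unsatisfied and unit — conflict.
That branch fails; take q1 = false instead.
Unit clause (!q4) forces q4 = false.
Unit clause (q2) forces q2 = true.
Now (!q2) is unsatisfied and unit — conflict.
Either choice for q1 ends in contradiction.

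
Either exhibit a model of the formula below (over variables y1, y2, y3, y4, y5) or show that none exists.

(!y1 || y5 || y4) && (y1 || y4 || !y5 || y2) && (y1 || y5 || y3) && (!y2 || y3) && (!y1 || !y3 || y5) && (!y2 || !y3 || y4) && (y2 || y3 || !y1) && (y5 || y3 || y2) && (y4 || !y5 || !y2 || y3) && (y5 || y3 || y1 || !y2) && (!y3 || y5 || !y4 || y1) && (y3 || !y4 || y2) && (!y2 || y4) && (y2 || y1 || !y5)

y1=true, y2=true, y3=true, y4=true, y5=true

Try y2 = true.
From the singleton clause (y3), y3 = true.
From the singleton clause (y4), y4 = true.
Try y1 = true.
From the singleton clause (y5), y5 = true.
Every clause now holds.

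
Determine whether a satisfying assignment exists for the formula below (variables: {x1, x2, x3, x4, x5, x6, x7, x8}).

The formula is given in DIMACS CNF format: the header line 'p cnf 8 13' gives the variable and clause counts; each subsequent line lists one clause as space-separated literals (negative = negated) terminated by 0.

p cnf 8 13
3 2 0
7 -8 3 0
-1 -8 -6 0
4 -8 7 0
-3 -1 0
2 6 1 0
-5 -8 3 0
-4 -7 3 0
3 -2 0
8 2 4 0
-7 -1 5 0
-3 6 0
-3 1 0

No

Try x3 = True.
Unit clause (¬x1) forces x1 = False.
But (x1) is also a unit clause — contradiction.
Undo x3 and try x3 = False.
Unit clause (x2) forces x2 = True.
But (¬x2) is also a unit clause — contradiction.
Either choice for x3 ends in contradiction.
No assignment satisfies every clause.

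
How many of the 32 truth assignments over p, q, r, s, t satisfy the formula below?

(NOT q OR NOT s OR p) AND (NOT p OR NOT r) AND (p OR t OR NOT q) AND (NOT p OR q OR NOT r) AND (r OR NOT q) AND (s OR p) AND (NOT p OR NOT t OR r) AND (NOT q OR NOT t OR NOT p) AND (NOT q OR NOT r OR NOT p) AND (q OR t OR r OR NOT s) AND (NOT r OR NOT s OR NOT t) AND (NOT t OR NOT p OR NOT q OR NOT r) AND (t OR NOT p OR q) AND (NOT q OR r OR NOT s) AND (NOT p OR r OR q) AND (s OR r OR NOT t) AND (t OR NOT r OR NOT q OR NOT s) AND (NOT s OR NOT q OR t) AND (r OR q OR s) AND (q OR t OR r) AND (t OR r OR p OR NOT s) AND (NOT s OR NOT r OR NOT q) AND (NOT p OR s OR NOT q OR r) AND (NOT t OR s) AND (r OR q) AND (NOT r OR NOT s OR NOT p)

There are 2^5 = 32 truth assignments over (p, q, r, s, t).
Split on s. With s = true, the clauses containing s are satisfied and NOT s drops from the rest; 1 of the 2^4 = 16 assignments to the other variables satisfy what remains.
With s = false, by the same count on the reduced clause set, 0 assignments work.
Total: 1 + 0 = 1.

1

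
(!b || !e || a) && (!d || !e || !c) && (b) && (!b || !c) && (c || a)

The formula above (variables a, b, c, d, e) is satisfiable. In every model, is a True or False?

Suppose a = false.
The clause (b) is unit, so b = true.
The clause (!e) is unit, so e = false.
The clause (!c) is unit, so c = false.
But (c) is also a unit clause — contradiction.
So every satisfying assignment has a = True.

True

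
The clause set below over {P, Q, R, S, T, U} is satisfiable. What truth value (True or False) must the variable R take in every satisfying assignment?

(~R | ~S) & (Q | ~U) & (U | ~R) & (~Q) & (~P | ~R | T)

Suppose R = 1.
The clause (~S) is unit, so S = 0.
The clause (U) is unit, so U = 1.
The clause (Q) is unit, so Q = 1.
But (~Q) is also a unit clause — contradiction.
So every satisfying assignment has R = False.

False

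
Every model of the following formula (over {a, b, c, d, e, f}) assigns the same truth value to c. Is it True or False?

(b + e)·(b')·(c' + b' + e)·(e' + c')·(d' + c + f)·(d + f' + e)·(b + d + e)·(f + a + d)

Suppose c = 1.
Unit clause (b') forces b = 0.
Unit clause (e) forces e = 1.
But (e') is also a unit clause — contradiction.
So every satisfying assignment has c = False.

False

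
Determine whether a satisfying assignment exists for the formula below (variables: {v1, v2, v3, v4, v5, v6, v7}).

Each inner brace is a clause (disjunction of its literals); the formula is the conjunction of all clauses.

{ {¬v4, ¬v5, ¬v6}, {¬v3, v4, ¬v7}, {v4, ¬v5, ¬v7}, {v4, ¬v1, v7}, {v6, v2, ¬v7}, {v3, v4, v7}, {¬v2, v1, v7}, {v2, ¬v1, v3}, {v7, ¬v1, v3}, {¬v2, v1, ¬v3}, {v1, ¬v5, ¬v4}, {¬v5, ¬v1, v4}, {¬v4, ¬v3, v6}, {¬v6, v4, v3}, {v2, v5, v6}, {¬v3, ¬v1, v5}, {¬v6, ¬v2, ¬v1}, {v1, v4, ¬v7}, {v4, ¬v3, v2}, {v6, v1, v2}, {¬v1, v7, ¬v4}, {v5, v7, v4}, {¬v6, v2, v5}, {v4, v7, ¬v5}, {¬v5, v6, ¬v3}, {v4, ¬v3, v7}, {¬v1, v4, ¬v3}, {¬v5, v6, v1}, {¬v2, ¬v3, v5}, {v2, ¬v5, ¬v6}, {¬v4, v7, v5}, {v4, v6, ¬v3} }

Suppose v4 = True.
Suppose v5 = False.
From the singleton clause (v7), v7 = True.
Suppose v6 = True.
From the singleton clause (v2), v2 = True.
From the singleton clause (¬v1), v1 = False.
From the singleton clause (¬v3), v3 = False.
All clauses are satisfied.
A satisfying assignment: v1 ↦ False; v2 ↦ True; v3 ↦ False; v4 ↦ True; v5 ↦ False; v6 ↦ True; v7 ↦ True.

Yes, satisfiable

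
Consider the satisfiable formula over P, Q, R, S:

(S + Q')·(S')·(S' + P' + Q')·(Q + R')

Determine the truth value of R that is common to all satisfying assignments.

Suppose R = 1.
From the singleton clause (S'), S = 0.
From the singleton clause (Q'), Q = 0.
That conflicts with the unit clause (Q).
So every satisfying assignment has R = False.

False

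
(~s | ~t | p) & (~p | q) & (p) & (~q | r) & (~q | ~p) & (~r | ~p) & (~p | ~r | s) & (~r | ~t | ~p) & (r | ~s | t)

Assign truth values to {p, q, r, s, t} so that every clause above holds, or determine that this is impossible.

UNSATISFIABLE

(p) alone gives p = 1.
(q) alone gives q = 1.
Now (~q) is unsatisfied and unit — conflict.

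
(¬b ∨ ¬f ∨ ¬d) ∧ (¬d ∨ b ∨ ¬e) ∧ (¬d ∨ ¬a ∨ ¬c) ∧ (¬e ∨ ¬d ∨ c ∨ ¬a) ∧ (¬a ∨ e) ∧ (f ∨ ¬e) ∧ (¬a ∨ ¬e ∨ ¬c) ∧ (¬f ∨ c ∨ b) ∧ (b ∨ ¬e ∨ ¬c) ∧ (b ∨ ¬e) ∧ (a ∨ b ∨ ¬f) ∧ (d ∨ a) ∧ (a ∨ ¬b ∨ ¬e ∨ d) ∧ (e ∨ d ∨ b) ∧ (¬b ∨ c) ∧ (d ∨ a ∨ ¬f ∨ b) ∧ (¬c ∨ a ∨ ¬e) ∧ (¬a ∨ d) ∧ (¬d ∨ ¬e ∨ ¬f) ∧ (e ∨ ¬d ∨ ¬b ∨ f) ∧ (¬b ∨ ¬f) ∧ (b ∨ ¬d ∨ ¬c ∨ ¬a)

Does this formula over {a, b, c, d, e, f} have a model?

Yes, satisfiable

Suppose a = False.
Unit clause (d) forces d = True.
Suppose b = False.
Unit clause (¬e) forces e = False.
Unit clause (¬f) forces f = False.
No clause remains; c is free.
A satisfying assignment: a ↦ False; b ↦ False; c ↦ True; d ↦ True; e ↦ False; f ↦ False.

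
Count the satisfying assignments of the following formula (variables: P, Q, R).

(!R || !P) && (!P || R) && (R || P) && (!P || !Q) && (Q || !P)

2

There are 2^3 = 8 truth assignments over (P, Q, R).
Check each against the 5 clauses (columns in the order P, Q, R):
  F F F  ✗ fails (R || P)
  F F T  ✓ satisfies all
  F T F  ✗ fails (R || P)
  F T T  ✓ satisfies all
  T F F  ✗ fails (!P || R)
  T F T  ✗ fails (!R || !P)
  T T F  ✗ fails (!P || R)
  T T T  ✗ fails (!R || !P)
2 of the 8 rows are models.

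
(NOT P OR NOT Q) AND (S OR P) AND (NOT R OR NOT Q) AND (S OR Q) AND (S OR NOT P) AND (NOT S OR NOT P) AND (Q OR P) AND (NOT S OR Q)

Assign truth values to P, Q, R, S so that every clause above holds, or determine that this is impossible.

P=false,  Q=true,  R=false,  S=true

Branch on P: set P = false.
From the singleton clause (S), S = true.
From the singleton clause (Q), Q = true.
From the singleton clause (NOT R), R = false.
This assignment satisfies each clause.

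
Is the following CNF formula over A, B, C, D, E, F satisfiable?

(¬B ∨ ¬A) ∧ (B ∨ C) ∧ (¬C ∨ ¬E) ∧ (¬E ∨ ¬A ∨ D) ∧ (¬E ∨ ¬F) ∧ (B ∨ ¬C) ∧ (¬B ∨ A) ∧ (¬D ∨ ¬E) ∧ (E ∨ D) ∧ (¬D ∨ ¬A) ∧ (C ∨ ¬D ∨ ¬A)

Unsatisfiable

Try B = False.
The clause (C) is unit, so C = True.
But (¬C) is also a unit clause — contradiction.
Backtrack on B: now try B = True.
The clause (¬A) is unit, so A = False.
But (A) is also a unit clause — contradiction.
Either choice for B ends in contradiction.
No assignment satisfies every clause.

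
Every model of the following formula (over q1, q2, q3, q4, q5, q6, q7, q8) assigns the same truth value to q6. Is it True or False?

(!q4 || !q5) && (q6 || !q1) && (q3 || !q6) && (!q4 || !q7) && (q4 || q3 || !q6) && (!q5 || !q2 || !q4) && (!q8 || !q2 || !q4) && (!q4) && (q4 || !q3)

Suppose q6 = true.
Unit clause (q3) forces q3 = true.
Unit clause (!q4) forces q4 = false.
But (q4) is also a unit clause — contradiction.
So every satisfying assignment has q6 = False.

False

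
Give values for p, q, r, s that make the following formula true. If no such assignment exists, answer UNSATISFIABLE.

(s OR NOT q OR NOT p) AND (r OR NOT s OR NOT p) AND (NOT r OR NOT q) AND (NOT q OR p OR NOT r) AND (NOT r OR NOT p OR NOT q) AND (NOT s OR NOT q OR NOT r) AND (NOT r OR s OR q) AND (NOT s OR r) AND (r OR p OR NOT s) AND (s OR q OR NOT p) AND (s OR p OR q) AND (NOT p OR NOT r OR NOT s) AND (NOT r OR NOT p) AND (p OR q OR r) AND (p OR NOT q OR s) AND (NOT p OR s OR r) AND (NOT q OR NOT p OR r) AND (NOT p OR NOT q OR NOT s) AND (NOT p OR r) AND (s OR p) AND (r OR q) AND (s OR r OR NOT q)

p ↦ false, q ↦ false, r ↦ true, s ↦ true

Suppose r = true.
Unit clause (NOT q) forces q = false.
Unit clause (s) forces s = true.
Unit clause (NOT p) forces p = false.
All clauses are satisfied.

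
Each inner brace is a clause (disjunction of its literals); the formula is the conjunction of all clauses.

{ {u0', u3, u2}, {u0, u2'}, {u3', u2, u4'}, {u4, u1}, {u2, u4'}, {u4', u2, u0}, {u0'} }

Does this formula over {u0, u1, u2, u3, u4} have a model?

Yes

Unit clause (u0') forces u0 = 0.
Unit clause (u2') forces u2 = 0.
Unit clause (u4') forces u4 = 0.
Unit clause (u1) forces u1 = 1.
No clause remains; u3 is free.
A satisfying assignment: u0 ↦ 0,  u1 ↦ 1,  u2 ↦ 0,  u3 ↦ 0,  u4 ↦ 0.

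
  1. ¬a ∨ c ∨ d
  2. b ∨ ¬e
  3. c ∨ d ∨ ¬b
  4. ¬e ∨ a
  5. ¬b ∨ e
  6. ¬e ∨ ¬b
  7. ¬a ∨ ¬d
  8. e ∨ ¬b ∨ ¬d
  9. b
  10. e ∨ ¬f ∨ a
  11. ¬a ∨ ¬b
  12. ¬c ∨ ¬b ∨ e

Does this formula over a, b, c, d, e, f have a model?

No, unsatisfiable

From the singleton clause (b), b = True.
From the singleton clause (e), e = True.
Now (¬e) is unsatisfied and unit — conflict.
No assignment satisfies every clause.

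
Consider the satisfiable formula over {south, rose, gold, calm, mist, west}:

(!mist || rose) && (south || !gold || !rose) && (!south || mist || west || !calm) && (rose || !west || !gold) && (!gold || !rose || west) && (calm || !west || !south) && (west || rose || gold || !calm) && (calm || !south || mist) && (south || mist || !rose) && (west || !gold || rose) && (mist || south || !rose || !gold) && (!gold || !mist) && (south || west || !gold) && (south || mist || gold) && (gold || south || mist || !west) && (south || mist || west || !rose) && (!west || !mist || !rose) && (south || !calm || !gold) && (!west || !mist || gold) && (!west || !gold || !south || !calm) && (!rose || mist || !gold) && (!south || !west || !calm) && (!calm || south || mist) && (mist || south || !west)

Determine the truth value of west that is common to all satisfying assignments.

Suppose west = true.
Try mist = false.
(south) alone gives south = true.
(calm) alone gives calm = true.
That conflicts with the unit clause (!calm).
That branch fails; take mist = true instead.
(rose) alone gives rose = true.
That conflicts with the unit clause (!rose).
Neither mist = true nor mist = false works.
So every satisfying assignment has west = False.

False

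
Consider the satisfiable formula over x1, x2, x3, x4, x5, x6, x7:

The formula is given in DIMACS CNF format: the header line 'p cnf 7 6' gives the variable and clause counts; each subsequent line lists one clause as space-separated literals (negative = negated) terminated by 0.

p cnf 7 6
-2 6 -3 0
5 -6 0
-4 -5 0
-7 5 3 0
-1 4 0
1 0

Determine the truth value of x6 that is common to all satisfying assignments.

False

Suppose x6 = True.
The clause (x5) is unit, so x5 = True.
The clause (¬x4) is unit, so x4 = False.
The clause (¬x1) is unit, so x1 = False.
But (x1) is also a unit clause — contradiction.
So every satisfying assignment has x6 = False.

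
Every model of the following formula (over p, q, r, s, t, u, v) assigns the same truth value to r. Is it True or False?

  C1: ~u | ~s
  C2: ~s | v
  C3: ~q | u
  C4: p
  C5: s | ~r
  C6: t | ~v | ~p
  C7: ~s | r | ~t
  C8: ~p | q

Suppose r = 1.
Unit clause (p) forces p = 1.
Unit clause (s) forces s = 1.
Unit clause (~u) forces u = 0.
Unit clause (v) forces v = 1.
Unit clause (~q) forces q = 0.
That conflicts with the unit clause (q).
So every satisfying assignment has r = False.

False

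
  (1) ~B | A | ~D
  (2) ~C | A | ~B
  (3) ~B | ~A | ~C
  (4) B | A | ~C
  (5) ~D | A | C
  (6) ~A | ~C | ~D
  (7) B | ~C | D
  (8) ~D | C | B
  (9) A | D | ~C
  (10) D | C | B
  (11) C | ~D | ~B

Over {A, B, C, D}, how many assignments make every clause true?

2

There are 2^4 = 16 truth assignments over (A, B, C, D).
Check each against the 11 clauses (columns in the order A, B, C, D):
  F F F F  ✗ fails (D | C | B)
  F F F T  ✗ fails (~D | A | C)
  F F T F  ✗ fails (B | A | ~C)
  F F T T  ✗ fails (B | A | ~C)
  F T F F  ✓ satisfies all
  F T F T  ✗ fails (~B | A | ~D)
  F T T F  ✗ fails (~C | A | ~B)
  F T T T  ✗ fails (~B | A | ~D)
  T F F F  ✗ fails (D | C | B)
  T F F T  ✗ fails (~D | C | B)
  T F T F  ✗ fails (B | ~C | D)
  T F T T  ✗ fails (~A | ~C | ~D)
  T T F F  ✓ satisfies all
  T T F T  ✗ fails (C | ~D | ~B)
  T T T F  ✗ fails (~B | ~A | ~C)
  T T T T  ✗ fails (~B | ~A | ~C)
2 of the 16 rows are models.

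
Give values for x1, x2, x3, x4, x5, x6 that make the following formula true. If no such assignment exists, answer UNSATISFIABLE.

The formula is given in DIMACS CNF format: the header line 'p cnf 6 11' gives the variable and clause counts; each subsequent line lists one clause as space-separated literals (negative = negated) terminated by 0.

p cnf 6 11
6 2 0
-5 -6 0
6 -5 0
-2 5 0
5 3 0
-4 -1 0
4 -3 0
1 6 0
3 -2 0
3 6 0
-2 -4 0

Suppose x6 = True.
Unit clause (¬x5) forces x5 = False.
Unit clause (¬x2) forces x2 = False.
Unit clause (x3) forces x3 = True.
Unit clause (x4) forces x4 = True.
Unit clause (¬x1) forces x1 = False.
All clauses are satisfied.

x1 ↦ False; x2 ↦ False; x3 ↦ True; x4 ↦ True; x5 ↦ False; x6 ↦ True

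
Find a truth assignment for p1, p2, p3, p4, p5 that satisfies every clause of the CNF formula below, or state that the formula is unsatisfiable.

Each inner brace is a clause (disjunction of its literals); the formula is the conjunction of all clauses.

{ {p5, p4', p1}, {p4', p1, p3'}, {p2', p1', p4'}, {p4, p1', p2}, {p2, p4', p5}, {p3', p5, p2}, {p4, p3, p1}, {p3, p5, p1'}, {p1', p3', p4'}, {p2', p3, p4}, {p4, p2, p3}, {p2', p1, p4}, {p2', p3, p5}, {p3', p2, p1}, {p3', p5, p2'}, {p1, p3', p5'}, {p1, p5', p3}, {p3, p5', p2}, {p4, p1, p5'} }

p1=1,  p2=1,  p3=1,  p4=0,  p5=1

Suppose p5 = 1.
Suppose p1 = 1.
Suppose p2 = 1.
From the singleton clause (p4'), p4 = 0.
From the singleton clause (p3), p3 = 1.
All clauses are satisfied.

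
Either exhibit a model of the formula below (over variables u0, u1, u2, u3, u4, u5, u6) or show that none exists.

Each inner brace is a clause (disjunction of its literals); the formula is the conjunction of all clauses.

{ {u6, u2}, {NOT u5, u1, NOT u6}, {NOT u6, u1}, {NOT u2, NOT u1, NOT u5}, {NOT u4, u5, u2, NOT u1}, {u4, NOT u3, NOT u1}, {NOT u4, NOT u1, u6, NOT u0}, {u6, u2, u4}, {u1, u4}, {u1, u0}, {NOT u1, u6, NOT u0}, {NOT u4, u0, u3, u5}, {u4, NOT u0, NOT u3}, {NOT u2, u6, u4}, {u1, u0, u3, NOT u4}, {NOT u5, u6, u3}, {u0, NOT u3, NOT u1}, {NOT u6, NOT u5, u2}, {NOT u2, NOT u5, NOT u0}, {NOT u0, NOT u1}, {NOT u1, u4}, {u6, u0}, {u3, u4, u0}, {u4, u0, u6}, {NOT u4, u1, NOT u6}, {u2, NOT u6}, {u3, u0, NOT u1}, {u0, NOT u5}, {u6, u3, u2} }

Case u6 = false:
Unit clause (u2) forces u2 = true.
Unit clause (u4) forces u4 = true.
Unit clause (u0) forces u0 = true.
Unit clause (NOT u1) forces u1 = false.
Unit clause (NOT u5) forces u5 = false.
Every clause is now satisfied; u3 is unconstrained.

u0 ↦ true; u1 ↦ false; u2 ↦ true; u3 ↦ false; u4 ↦ true; u5 ↦ false; u6 ↦ false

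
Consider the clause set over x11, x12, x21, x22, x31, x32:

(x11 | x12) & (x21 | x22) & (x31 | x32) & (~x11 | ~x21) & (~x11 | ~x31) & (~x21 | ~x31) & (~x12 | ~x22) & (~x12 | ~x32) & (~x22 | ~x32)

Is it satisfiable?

No, unsatisfiable

Case x11 = 1:
The clause (~x21) is unit, so x21 = 0.
The clause (x22) is unit, so x22 = 1.
The clause (~x31) is unit, so x31 = 0.
The clause (x32) is unit, so x32 = 1.
Now (~x32) is unsatisfied and unit — conflict.
Backtrack on x11: now try x11 = 0.
The clause (x12) is unit, so x12 = 1.
The clause (~x22) is unit, so x22 = 0.
The clause (x21) is unit, so x21 = 1.
The clause (~x31) is unit, so x31 = 0.
The clause (x32) is unit, so x32 = 1.
Now (~x32) is unsatisfied and unit — conflict.
Either choice for x11 ends in contradiction.
No assignment satisfies every clause.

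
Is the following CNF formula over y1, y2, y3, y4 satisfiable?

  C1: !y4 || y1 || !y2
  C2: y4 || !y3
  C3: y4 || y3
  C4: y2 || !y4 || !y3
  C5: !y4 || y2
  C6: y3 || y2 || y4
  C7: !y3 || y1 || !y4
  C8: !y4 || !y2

Case y4 = true:
From the singleton clause (y2), y2 = true.
That conflicts with the unit clause (!y2).
Backtrack on y4: now try y4 = false.
From the singleton clause (!y3), y3 = false.
That conflicts with the unit clause (y3).
Both values of y4 lead to a conflict.
No assignment satisfies every clause.

No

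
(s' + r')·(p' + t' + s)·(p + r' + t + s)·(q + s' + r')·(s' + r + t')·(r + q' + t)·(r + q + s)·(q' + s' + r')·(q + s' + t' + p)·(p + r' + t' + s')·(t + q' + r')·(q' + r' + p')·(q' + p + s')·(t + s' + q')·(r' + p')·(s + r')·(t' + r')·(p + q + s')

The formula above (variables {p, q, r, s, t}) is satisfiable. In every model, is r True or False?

Suppose r = 1.
Unit clause (s') forces s = 0.
Now (s) is unsatisfied and unit — conflict.
So every satisfying assignment has r = False.

False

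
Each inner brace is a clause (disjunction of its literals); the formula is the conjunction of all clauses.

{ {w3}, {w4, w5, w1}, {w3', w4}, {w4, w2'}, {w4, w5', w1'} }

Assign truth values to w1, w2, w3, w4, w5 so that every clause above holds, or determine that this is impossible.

w1 ↦ 1; w2 ↦ 0; w3 ↦ 1; w4 ↦ 1; w5 ↦ 1

(w3) alone gives w3 = 1.
(w4) alone gives w4 = 1.
Every clause is now satisfied; w1, w2, w5 are unconstrained.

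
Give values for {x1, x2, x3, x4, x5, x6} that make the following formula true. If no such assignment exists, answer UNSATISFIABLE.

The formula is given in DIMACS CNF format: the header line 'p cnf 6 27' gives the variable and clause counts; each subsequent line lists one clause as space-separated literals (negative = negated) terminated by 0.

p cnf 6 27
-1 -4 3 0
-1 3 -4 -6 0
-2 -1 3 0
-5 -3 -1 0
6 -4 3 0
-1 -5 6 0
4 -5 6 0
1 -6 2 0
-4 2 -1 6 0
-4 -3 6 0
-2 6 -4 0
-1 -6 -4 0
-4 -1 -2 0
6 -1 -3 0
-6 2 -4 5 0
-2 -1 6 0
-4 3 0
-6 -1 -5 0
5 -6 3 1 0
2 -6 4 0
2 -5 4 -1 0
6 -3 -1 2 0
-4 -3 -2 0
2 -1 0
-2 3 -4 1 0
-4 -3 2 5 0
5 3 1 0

x1 ↦ False, x2 ↦ True, x3 ↦ True, x4 ↦ False, x5 ↦ False, x6 ↦ False

Case x4 = False:
Case x5 = False:
Case x2 = True:
Case x1 = False:
From the singleton clause (x3), x3 = True.
All clauses hold; x6 can take either value.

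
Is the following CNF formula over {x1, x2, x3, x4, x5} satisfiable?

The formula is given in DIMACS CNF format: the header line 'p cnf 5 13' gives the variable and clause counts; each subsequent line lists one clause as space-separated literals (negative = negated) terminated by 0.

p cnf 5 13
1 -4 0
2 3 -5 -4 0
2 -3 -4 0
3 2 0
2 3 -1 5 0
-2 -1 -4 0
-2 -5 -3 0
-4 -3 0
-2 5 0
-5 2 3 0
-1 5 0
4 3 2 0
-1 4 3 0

Suppose x1 = True.
The clause (x5) is unit, so x5 = True.
Suppose x3 = True.
The clause (¬x2) is unit, so x2 = False.
The clause (¬x4) is unit, so x4 = False.
This assignment satisfies each clause.
A satisfying assignment: x1: True,  x2: False,  x3: True,  x4: False,  x5: True.

Satisfiable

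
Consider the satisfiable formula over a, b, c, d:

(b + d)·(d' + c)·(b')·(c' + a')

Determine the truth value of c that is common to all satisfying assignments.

True

Suppose c = 0.
From the singleton clause (d'), d = 0.
From the singleton clause (b), b = 1.
But (b') is also a unit clause — contradiction.
So every satisfying assignment has c = True.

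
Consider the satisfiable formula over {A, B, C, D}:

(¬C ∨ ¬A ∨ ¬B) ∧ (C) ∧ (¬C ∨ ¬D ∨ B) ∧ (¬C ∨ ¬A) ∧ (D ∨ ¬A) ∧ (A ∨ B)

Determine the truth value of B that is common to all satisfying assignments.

True

Suppose B = False.
(C) alone gives C = True.
(¬D) alone gives D = False.
(¬A) alone gives A = False.
That conflicts with the unit clause (A).
So every satisfying assignment has B = True.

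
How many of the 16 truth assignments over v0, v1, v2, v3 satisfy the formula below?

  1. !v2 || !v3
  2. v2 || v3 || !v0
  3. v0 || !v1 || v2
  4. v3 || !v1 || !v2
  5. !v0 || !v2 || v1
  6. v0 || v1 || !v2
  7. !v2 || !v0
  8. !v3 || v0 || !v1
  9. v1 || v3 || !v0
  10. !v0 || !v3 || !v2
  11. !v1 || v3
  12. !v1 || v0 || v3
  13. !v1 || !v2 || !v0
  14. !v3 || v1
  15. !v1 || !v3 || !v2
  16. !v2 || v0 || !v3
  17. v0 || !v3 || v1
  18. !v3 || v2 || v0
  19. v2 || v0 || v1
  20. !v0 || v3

There are 2^4 = 16 truth assignments over (v0, v1, v2, v3).
Check each against the 20 clauses (columns in the order v0, v1, v2, v3):
  F F F F  ✗ fails (v2 || v0 || v1)
  F F F T  ✗ fails (!v3 || v1)
  F F T F  ✗ fails (v0 || v1 || !v2)
  F F T T  ✗ fails (!v2 || !v3)
  F T F F  ✗ fails (v0 || !v1 || v2)
  F T F T  ✗ fails (v0 || !v1 || v2)
  F T T F  ✗ fails (v3 || !v1 || !v2)
  F T T T  ✗ fails (!v2 || !v3)
  T F F F  ✗ fails (v2 || v3 || !v0)
  T F F T  ✗ fails (!v3 || v1)
  T F T F  ✗ fails (!v0 || !v2 || v1)
  T F T T  ✗ fails (!v2 || !v3)
  T T F F  ✗ fails (v2 || v3 || !v0)
  T T F T  ✓ satisfies all
  T T T F  ✗ fails (v3 || !v1 || !v2)
  T T T T  ✗ fails (!v2 || !v3)
1 of the 16 rows is a model.

1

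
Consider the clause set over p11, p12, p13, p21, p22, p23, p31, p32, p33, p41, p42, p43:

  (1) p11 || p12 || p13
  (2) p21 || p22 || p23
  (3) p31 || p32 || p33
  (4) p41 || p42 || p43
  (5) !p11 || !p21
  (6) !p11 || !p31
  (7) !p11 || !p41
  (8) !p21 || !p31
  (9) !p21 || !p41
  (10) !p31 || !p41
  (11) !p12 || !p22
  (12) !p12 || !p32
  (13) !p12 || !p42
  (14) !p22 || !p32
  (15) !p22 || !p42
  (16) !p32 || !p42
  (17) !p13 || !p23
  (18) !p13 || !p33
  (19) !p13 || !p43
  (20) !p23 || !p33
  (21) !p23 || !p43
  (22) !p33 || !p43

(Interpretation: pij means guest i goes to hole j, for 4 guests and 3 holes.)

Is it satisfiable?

No

Try p11 = false.
Try p12 = true.
Unit clause (!p22) forces p22 = false.
Unit clause (!p32) forces p32 = false.
Unit clause (!p42) forces p42 = false.
Try p21 = true.
Unit clause (!p31) forces p31 = false.
Unit clause (p33) forces p33 = true.
Unit clause (!p41) forces p41 = false.
Unit clause (p43) forces p43 = true.
But (!p43) is also a unit clause — contradiction.
Undo p21 and try p21 = false.
Unit clause (p23) forces p23 = true.
Unit clause (!p13) forces p13 = false.
Unit clause (!p33) forces p33 = false.
Unit clause (p31) forces p31 = true.
Unit clause (!p41) forces p41 = false.
Unit clause (p43) forces p43 = true.
But (!p43) is also a unit clause — contradiction.
Either choice for p21 ends in contradiction.
Undo p12 and try p12 = false.
Unit clause (p13) forces p13 = true.
Unit clause (!p23) forces p23 = false.
Unit clause (!p33) forces p33 = false.
Unit clause (!p43) forces p43 = false.
Try p21 = true.
Unit clause (!p31) forces p31 = false.
Unit clause (p32) forces p32 = true.
Unit clause (!p41) forces p41 = false.
Unit clause (p42) forces p42 = true.
But (!p42) is also a unit clause — contradiction.
Undo p21 and try p21 = false.
Unit clause (p22) forces p22 = true.
Unit clause (!p32) forces p32 = false.
Unit clause (p31) forces p31 = true.
Unit clause (!p41) forces p41 = false.
Unit clause (p42) forces p42 = true.
But (!p42) is also a unit clause — contradiction.
Either choice for p21 ends in contradiction.
Either choice for p12 ends in contradiction.
Undo p11 and try p11 = true.
Unit clause (!p21) forces p21 = false.
Unit clause (!p31) forces p31 = false.
Unit clause (!p41) forces p41 = false.
Try p22 = true.
Unit clause (!p12) forces p12 = false.
Unit clause (!p32) forces p32 = false.
Unit clause (p33) forces p33 = true.
Unit clause (!p42) forces p42 = false.
Unit clause (p43) forces p43 = true.
But (!p43) is also a unit clause — contradiction.
Undo p22 and try p22 = false.
Unit clause (p23) forces p23 = true.
Unit clause (!p13) forces p13 = false.
Unit clause (!p33) forces p33 = false.
Unit clause (p32) forces p32 = true.
Unit clause (!p12) forces p12 = false.
Unit clause (!p42) forces p42 = false.
Unit clause (p43) forces p43 = true.
But (!p43) is also a unit clause — contradiction.
Either choice for p22 ends in contradiction.
Either choice for p11 ends in contradiction.
No assignment satisfies every clause.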